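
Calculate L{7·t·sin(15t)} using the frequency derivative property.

L{sin(15t)} = 15/(s² + 225). By L{t·f(t)} = -F'(s): -d/ds[15/(s² + 225)] = -(15)·(-2s)/(s² + 225)² = 30s/(s² + 225)². Then L{7·t·sin(15t)} = 7·30s/(s² + 225)² = 210s/(s² + 225)²

Final answer: 210s/(s² + 225)²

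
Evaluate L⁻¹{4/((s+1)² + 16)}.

Form: b/((s-a)² + b²) → e^(at)sin(bt). With a=-1, b=4

Final answer: e^(-t)·sin(4t)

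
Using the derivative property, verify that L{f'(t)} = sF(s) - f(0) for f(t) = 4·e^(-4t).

f'(t) = -16e^(-4t). Direct: L{f'(t)} = -16/(s+4). Property: s·4/(s+4) - 4 = (4s - 4(s+4))/(s+4) = -16/(s+4). ✓

Final answer: -16/(s+4)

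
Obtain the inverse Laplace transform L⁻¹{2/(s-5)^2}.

L⁻¹{n!/(s-a)^(n+1)} = t^n·e^(at) with n=1, a=5. So L⁻¹{1/(s-5)^2} = t·e^(5t), and L⁻¹{2/(s-5)^2} = (2/1)·t·e^(5t) = 2·t·e^(5t)

Final answer: 2·t·e^(5t)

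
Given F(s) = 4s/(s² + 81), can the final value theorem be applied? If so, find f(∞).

The final value theorem requires all poles of sF(s) in the left half-plane. sF(s) = 4s²/(s² + 81) has poles at s = ±9i (imaginary axis). Theorem does NOT apply (oscillatory system).

Final answer: Not applicable (oscillatory)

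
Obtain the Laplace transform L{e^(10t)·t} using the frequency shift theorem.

L{e^(at)·t^n} = n!/(s-a)^(n+1), so L{e^(10t)·t} = 1/(s-10)^2

Final answer: 1/(s-10)^2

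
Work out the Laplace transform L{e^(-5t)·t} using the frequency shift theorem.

L{e^(at)·t^n} = n!/(s-a)^(n+1), so L{e^(-5t)·t} = 1/(s+5)^2

Final answer: 1/(s+5)^2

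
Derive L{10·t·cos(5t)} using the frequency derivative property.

L{cos(5t)} = s/(s² + 25). Derivative: d/ds[s/(s² + 25)] = [(s² + 25) - s·2s]/(s² + 25)² = (25 - s²)/(s² + 25)². So L{t·cos(5t)} = -F'(s) = (s² - 25)/(s² + 25)². Then L{10·t·cos(5t)} = 10·(s² - 25)/(s² + 25)²

Final answer: 10·(s² - 25)/(s² + 25)²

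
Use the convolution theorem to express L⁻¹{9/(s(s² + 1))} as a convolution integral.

9/(s(s² + 1)) = (1/s)·(9/(s² + 1)) = L{1}·L{9·sin(t)}. So f(t) = 1*(9·sin(t)) = ∫₀ᵗ 9·sin(τ) dτ

Final answer: ∫₀ᵗ 9·sin(τ) dτ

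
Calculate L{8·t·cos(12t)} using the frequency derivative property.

L{cos(12t)} = s/(s² + 144). Derivative: d/ds[s/(s² + 144)] = [(s² + 144) - s·2s]/(s² + 144)² = (144 - s²)/(s² + 144)². So L{t·cos(12t)} = -F'(s) = (s² - 144)/(s² + 144)². Then L{8·t·cos(12t)} = 8·(s² - 144)/(s² + 144)²

Final answer: 8·(s² - 144)/(s² + 144)²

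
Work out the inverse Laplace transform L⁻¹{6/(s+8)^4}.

L⁻¹{n!/(s-a)^(n+1)} = t^n·e^(at), so L⁻¹{6/(s+8)^4} = t^3·e^(-8t)

Final answer: t^3·e^(-8t)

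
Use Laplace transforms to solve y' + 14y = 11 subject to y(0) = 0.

sY + 14Y = 11/s. Y = 11/(s(s+14)). Partial fractions: Y = 11/14/s - 11/14/(s+14)

Final answer: y(t) = 11/14(1 - e^(-14t))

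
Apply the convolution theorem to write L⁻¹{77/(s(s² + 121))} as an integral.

77/(s(s² + 121)) = (1/s)·(77/(s² + 121)) = L{1}·L{7·sin(11t)}. So f(t) = 1*(7·sin(11t)) = ∫₀ᵗ 7·sin(11τ) dτ

Final answer: ∫₀ᵗ 7·sin(11τ) dτ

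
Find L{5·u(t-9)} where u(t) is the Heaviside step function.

L{u(t-a)} = e^(-as)/s. Here a=9, so L{u(t-9)} = e^(-9s)/s, and L{5·u(t-9)} = 5·e^(-9s)/s

Final answer: 5·e^(-9s)/s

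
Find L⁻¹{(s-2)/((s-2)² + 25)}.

Using frequency shift: L⁻¹{(s-a)/((s-a)² + b²)} = e^(at)cos(bt). Here a=2, b=5

Final answer: e^(2t)·cos(5t)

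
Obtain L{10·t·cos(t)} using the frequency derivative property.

L{cos(t)} = s/(s² + 1). Derivative: d/ds[s/(s² + 1)] = [(s² + 1) - s·2s]/(s² + 1)² = (1 - s²)/(s² + 1)². So L{t·cos(t)} = -F'(s) = (s² - 1)/(s² + 1)². Then L{10·t·cos(t)} = 10·(s² - 1)/(s² + 1)²

Final answer: 10·(s² - 1)/(s² + 1)²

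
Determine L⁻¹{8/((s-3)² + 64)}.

Form: b/((s-a)² + b²) → e^(at)sin(bt). With a=3, b=8

Final answer: e^(3t)·sin(8t)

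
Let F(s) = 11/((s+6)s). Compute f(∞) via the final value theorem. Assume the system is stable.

f(∞) = lim_{s→0} sF(s) = lim_{s→0} 11/(s+6) = 11/6

Final answer: 11/6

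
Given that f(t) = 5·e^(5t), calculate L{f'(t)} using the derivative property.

f(0) = 5, F(s) = 5/(s-5). L{f'(t)} = s·F(s) - f(0) = 5s/(s-5) - 5 = (5s - 5(s-5))/(s-5) = 25/(s-5)

Final answer: 25/(s-5)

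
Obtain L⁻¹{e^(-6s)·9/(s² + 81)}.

L⁻¹{9/(s² + 81)} = sin(9t). By the time shift theorem, L⁻¹{e^(-as)F(s)} = u(t-a)f(t-a) with a=6, so L⁻¹{e^(-6s)·9/(s² + 81)} = u(t-6)·sin(9(t-6))

Final answer: u(t-6)·sin(9(t-6))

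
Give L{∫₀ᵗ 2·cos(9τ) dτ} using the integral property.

L{∫₀ᵗ f(τ)dτ} = F(s)/s with F(s) = 2s/(s² + 81), so the result is (2s/(s² + 81))/s = 2/(s² + 81)

Final answer: 2/(s² + 81)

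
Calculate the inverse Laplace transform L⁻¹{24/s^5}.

L⁻¹{n!/s^(n+1)} = t^n with n=4. So L⁻¹{24/s^5} = t^4

Final answer: t^4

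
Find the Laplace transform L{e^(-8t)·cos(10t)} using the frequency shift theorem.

Frequency shift: L{e^(at)f(t)} = F(s-a). L{e^(-8t)·cos(10t)} = (s+8)/((s+8)² + 100)

Final answer: (s+8)/((s+8)² + 100)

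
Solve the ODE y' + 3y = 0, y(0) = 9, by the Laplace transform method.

L{y'} + 3L{y} = 0. sY - 9 + 3Y = 0. Y(s+3) = 9. Y = 9/(s+3)

Final answer: y(t) = 9e^(-3t)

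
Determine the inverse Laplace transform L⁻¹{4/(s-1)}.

L⁻¹{1/(s-a)} = e^(at), so L⁻¹{1/(s-1)} = e^t, and L⁻¹{4/(s-1)} = 4·e^t

Final answer: 4·e^t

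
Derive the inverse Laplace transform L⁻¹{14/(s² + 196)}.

L⁻¹{14/(s² + 196)} = sin(14t)

Final answer: sin(14t)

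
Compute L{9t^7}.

L{t^n} = n!/s^(n+1). So L{9t^7} = 9·7!/s^8 = 45360/s^8

Final answer: 45360/s^8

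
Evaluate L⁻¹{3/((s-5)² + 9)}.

Form: b/((s-a)² + b²) → e^(at)sin(bt). With a=5, b=3

Final answer: e^(5t)·sin(3t)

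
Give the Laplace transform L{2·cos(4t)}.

L{cos(ωt)} = s/(s² + ω²), so L{cos(4t)} = s/(s² + 16). Then L{2·cos(4t)} = 2·s/(s² + 16) = 2s/(s² + 16)

Final answer: 2s/(s² + 16)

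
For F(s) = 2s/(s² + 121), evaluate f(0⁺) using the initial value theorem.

f(0⁺) = lim_{s→∞} s·2s/(s² + 121) = lim_{s→∞} 2s²/(s² + 121) = 2

Final answer: 2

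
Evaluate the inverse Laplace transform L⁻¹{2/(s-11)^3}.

L⁻¹{n!/(s-a)^(n+1)} = t^n·e^(at), so L⁻¹{2/(s-11)^3} = t^2·e^(11t)

Final answer: t^2·e^(11t)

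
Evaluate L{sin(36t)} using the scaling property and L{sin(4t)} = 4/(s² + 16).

Using L{f(at)} = (1/a)F(s/a) with a=9: L{sin(36t)} = (1/9) · 4/((s/9)² + 16) = (1/9) · 4·81/(s² + 1296) = 36/(s² + 1296)

Final answer: 36/(s² + 1296)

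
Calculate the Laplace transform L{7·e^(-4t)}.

L{e^(at)} = 1/(s-a), so L{e^(-4t)} = 1/(s+4). Then L{7·e^(-4t)} = 7/(s+4)

Final answer: 7/(s+4)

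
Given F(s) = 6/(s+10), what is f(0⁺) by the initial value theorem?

f(0⁺) = lim_{s→∞} s·6/(s+10) = lim_{s→∞} 6s/(s+10) = 6

Final answer: 6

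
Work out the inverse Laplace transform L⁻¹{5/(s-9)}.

L⁻¹{1/(s-a)} = e^(at), so L⁻¹{1/(s-9)} = e^(9t), and L⁻¹{5/(s-9)} = 5·e^(9t)

Final answer: 5·e^(9t)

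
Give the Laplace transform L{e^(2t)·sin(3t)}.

L{e^(at)·sin(ωt)} = ω/((s-a)² + ω²), so L{e^(2t)·sin(3t)} = 3/((s-2)² + 9)

Final answer: 3/((s-2)² + 9)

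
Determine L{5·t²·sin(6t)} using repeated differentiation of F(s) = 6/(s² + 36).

F(s) = 6/(s² + 36). F'(s) = -12s/(s² + 36)². F''(s) = -12(36 - 3s²)/(s² + 36)³ = (36s² - 432)/(s² + 36)³. So L{t²·sin(6t)} = (-1)² F''(s) = (36s² - 432)/(s² + 36)³. Then L{5·t²·sin(6t)} = 5·(36s² - 432)/(s² + 36)³ = (180s² - 2160)/(s² + 36)³

Final answer: (180s² - 2160)/(s² + 36)³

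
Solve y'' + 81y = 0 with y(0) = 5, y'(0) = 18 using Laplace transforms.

L{y''} + 81L{y} = 0. s²Y - 5s - 18 + 81Y = 0. Y(s² + 81) = 5s + 18. Y = (5s + 18)/(s² + 81). Inverting: y(t) = 5cos(9t) + 2sin(9t)

Final answer: y(t) = 5cos(9t) + 2sin(9t)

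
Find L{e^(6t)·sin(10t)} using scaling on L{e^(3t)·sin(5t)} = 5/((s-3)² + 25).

Scaling with a=2: L{e^(6t)·sin(10t)} = (1/2) · 5/((s/2-3)² + 25). Simplifying: 10/((s-6)² + 100)

Final answer: 10/((s-6)² + 100)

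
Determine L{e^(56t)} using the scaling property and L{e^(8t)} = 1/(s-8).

Using L{f(at)} = (1/a)F(s/a) with a=7 and f(t) = e^(8t): L{e^(56t)} = (1/7) · 1/((s/7)-8) = (1/7) · 7/(s-56) = 1/(s-56)

Final answer: 1/(s-56)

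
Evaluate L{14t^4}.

L{t^n} = n!/s^(n+1). So L{14t^4} = 14·4!/s^5 = 336/s^5

Final answer: 336/s^5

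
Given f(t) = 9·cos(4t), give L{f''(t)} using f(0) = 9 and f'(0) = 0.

F(s) = 9s/(s² + 16). L{f''(t)} = s²F(s) - sf(0) - f'(0) = 9s³/(s² + 16) - 9s = (9s³ - 9s(s² + 16))/(s² + 16) = -144s/(s² + 16)

Final answer: -144s/(s² + 16)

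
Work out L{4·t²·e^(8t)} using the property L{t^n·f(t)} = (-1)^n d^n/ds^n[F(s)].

L{e^(8t)} = 1/(s-8). d/ds[1/(s-8)] = -1/(s-8)². d²/ds²[1/(s-8)] = 2/(s-8)³. So L{t²·e^(8t)} = (-1)² · 2/(s-8)³ = 2/(s-8)³. Then L{4·t²·e^(8t)} = 4·2/(s-8)³ = 8/(s-8)³

Final answer: 8/(s-8)³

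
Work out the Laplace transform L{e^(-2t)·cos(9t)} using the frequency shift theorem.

Frequency shift: L{e^(at)f(t)} = F(s-a). L{e^(-2t)·cos(9t)} = (s+2)/((s+2)² + 81)

Final answer: (s+2)/((s+2)² + 81)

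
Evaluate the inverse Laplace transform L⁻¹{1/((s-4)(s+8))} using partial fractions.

Decompose: A/(s-4) + B/(s+8). A = 1/12, B = -1/12. f(t) = (e^(4t) - e^(-8t))/12

Final answer: (e^(4t) - e^(-8t))/12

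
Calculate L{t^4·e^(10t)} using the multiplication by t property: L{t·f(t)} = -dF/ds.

Using L{t^n·e^(at)} = n!/(s-a)^(n+1), L{t^4·e^(10t)} = 24/(s-10)^5

Final answer: 24/(s-10)^5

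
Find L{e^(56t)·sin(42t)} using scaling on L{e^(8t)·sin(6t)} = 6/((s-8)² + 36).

Scaling with a=7: L{e^(56t)·sin(42t)} = (1/7) · 6/((s/7-8)² + 36). Simplifying: 42/((s-56)² + 1764)

Final answer: 42/((s-56)² + 1764)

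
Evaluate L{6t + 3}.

L{6t + 3} = 6·L{t} + 3·L{1} = 6/s² + 3/s

Final answer: 6/s² + 3/s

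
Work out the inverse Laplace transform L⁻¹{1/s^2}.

L⁻¹{n!/s^(n+1)} = t^n with n=1. So L⁻¹{1/s^2} = t

Final answer: t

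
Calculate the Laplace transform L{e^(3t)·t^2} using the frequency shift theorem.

L{e^(at)·t^n} = n!/(s-a)^(n+1), so L{e^(3t)·t^2} = 2/(s-3)^3

Final answer: 2/(s-3)^3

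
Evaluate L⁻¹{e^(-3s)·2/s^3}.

L⁻¹{2/s^3} = t^2. By the time shift theorem, L⁻¹{e^(-as)F(s)} = u(t-a)f(t-a) with a=3, so L⁻¹{e^(-3s)·2/s^3} = u(t-3)·(t-3)^2

Final answer: u(t-3)·(t-3)^2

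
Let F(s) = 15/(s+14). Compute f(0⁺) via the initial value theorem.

f(0⁺) = lim_{s→∞} s·15/(s+14) = lim_{s→∞} 15s/(s+14) = 15

Final answer: 15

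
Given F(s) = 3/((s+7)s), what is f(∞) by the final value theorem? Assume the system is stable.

f(∞) = lim_{s→0} sF(s) = lim_{s→0} 3/(s+7) = 3/7

Final answer: 3/7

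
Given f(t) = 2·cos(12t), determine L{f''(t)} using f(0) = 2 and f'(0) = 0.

F(s) = 2s/(s² + 144). L{f''(t)} = s²F(s) - sf(0) - f'(0) = 2s³/(s² + 144) - 2s = (2s³ - 2s(s² + 144))/(s² + 144) = -288s/(s² + 144)

Final answer: -288s/(s² + 144)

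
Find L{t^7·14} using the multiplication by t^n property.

L{14} = 14/s. d^1/ds^1[1/s] = -1/s². d^2/ds^2[1/s] = 2/s^3. d^3/ds^3[1/s] = -6/s^4. d^4/ds^4[1/s] = 24/s^5. d^5/ds^5[1/s] = -120/s^6. d^6/ds^6[1/s] = 720/s^7. d^7/ds^7[1/s] = -5040/s^8. So L{t^7} = (-1)^{7}·-5040/s^8 = 5040/s^8. Then L{t^7·14} = 14·5040/s^8 = 70560/s^8

Final answer: 70560/s^8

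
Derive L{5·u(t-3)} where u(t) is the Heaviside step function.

L{u(t-a)} = e^(-as)/s. Here a=3, so L{u(t-3)} = e^(-3s)/s, and L{5·u(t-3)} = 5·e^(-3s)/s

Final answer: 5·e^(-3s)/s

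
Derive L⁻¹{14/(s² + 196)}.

This is the form c·a/(s² + a²) with a = 14. L⁻¹ = sin(14t)

Final answer: sin(14t)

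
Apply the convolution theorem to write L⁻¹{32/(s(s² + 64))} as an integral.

32/(s(s² + 64)) = (1/s)·(32/(s² + 64)) = L{1}·L{4·sin(8t)}. So f(t) = 1*(4·sin(8t)) = ∫₀ᵗ 4·sin(8τ) dτ

Final answer: ∫₀ᵗ 4·sin(8τ) dτ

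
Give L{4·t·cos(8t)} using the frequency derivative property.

L{cos(8t)} = s/(s² + 64). Derivative: d/ds[s/(s² + 64)] = [(s² + 64) - s·2s]/(s² + 64)² = (64 - s²)/(s² + 64)². So L{t·cos(8t)} = -F'(s) = (s² - 64)/(s² + 64)². Then L{4·t·cos(8t)} = 4·(s² - 64)/(s² + 64)²

Final answer: 4·(s² - 64)/(s² + 64)²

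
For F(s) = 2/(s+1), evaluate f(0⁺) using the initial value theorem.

f(0⁺) = lim_{s→∞} s·2/(s+1) = lim_{s→∞} 2s/(s+1) = 2

Final answer: 2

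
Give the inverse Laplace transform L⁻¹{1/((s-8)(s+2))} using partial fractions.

Decompose: A/(s-8) + B/(s+2). A = 1/10, B = -1/10. f(t) = (e^(8t) - e^(-2t))/10

Final answer: (e^(8t) - e^(-2t))/10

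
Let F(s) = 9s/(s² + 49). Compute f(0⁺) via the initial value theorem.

f(0⁺) = lim_{s→∞} s·9s/(s² + 49) = lim_{s→∞} 9s²/(s² + 49) = 9

Final answer: 9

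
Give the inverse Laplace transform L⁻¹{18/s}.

L⁻¹{c/s} = c, so L⁻¹{18/s} = 18

Final answer: 18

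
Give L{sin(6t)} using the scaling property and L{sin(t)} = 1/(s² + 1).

Using L{f(at)} = (1/a)F(s/a) with a=6: L{sin(6t)} = (1/6) · 1/((s/6)² + 1) = (1/6) · 1·36/(s² + 36) = 6/(s² + 36)

Final answer: 6/(s² + 36)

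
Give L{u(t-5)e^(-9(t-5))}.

u(t-a)f(t-a) with f(t)=e^(-9t). L{e^(-9t)} = 1/(s+9). By time shift: e^(-5s)/(s+9)

Final answer: e^(-5s)/(s+9)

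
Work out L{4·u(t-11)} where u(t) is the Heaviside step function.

L{u(t-a)} = e^(-as)/s. Here a=11, so L{u(t-11)} = e^(-11s)/s, and L{4·u(t-11)} = 4·e^(-11s)/s

Final answer: 4·e^(-11s)/s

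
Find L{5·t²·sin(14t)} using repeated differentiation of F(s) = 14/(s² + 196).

F(s) = 14/(s² + 196). F'(s) = -28s/(s² + 196)². F''(s) = -28(196 - 3s²)/(s² + 196)³ = (84s² - 5488)/(s² + 196)³. So L{t²·sin(14t)} = (-1)² F''(s) = (84s² - 5488)/(s² + 196)³. Then L{5·t²·sin(14t)} = 5·(84s² - 5488)/(s² + 196)³ = (420s² - 27440)/(s² + 196)³

Final answer: (420s² - 27440)/(s² + 196)³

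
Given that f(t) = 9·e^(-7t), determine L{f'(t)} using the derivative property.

f(0) = 9, F(s) = 9/(s+7). L{f'(t)} = s·F(s) - f(0) = 9s/(s+7) - 9 = (9s - 9(s+7))/(s+7) = -63/(s+7)

Final answer: -63/(s+7)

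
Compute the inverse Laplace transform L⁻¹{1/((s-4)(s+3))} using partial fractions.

Decompose: A/(s-4) + B/(s+3). A = 1/7, B = -1/7. f(t) = (e^(4t) - e^(-3t))/7

Final answer: (e^(4t) - e^(-3t))/7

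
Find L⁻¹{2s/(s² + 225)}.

This is the form c·s/(s² + a²) with a = 15, c = 2. L⁻¹ = 2·cos(15t)

Final answer: 2·cos(15t)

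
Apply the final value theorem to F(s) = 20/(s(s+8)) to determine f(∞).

f(∞) = lim_{s→0} s·20/(s(s+8)) = lim_{s→0} 20/(s+8) = 20/8 = 5/2

Final answer: 5/2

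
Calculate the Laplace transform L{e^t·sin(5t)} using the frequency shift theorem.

Frequency shift: L{e^(at)f(t)} = F(s-a). L{e^t·sin(5t)} = 5/((s-1)² + 25)

Final answer: 5/((s-1)² + 25)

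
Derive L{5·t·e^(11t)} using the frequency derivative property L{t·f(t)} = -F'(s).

L{e^(11t)} = 1/(s-11). By frequency derivative: L{t·e^(11t)} = -d/ds[1/(s-11)] = -(-1)/(s-11)² = 1/(s-11)². Then L{5·t·e^(11t)} = 5·1/(s-11)² = 5/(s-11)²

Final answer: 5/(s-11)²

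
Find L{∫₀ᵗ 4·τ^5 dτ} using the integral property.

L{∫₀ᵗ f(τ)dτ} = F(s)/s with f(t) = 4t^5. F(s) = 480/s^6, so L{∫₀ᵗ 4·τ^5 dτ} = (480/s^6)/s = 480/s^7. (Check: ∫₀ᵗ 4·τ^5 dτ = 4t^6/6.)

Final answer: 480/s^7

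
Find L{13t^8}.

L{t^n} = n!/s^(n+1). So L{13t^8} = 13·8!/s^9 = 524160/s^9

Final answer: 524160/s^9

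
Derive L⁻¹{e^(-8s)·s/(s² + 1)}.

L⁻¹{s/(s² + 1)} = cos(t). By the time shift theorem, L⁻¹{e^(-as)F(s)} = u(t-a)f(t-a) with a=8, so L⁻¹{e^(-8s)·s/(s² + 1)} = u(t-8)·cos((t-8))

Final answer: u(t-8)·cos((t-8))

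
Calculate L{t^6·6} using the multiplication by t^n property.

L{6} = 6/s. d^1/ds^1[1/s] = -1/s². d^2/ds^2[1/s] = 2/s^3. d^3/ds^3[1/s] = -6/s^4. d^4/ds^4[1/s] = 24/s^5. d^5/ds^5[1/s] = -120/s^6. d^6/ds^6[1/s] = 720/s^7. So L{t^6} = (-1)^{6}·720/s^7 = 720/s^7. Then L{t^6·6} = 6·720/s^7 = 4320/s^7

Final answer: 4320/s^7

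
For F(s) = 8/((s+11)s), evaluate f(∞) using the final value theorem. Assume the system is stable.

f(∞) = lim_{s→0} sF(s) = lim_{s→0} 8/(s+11) = 8/11

Final answer: 8/11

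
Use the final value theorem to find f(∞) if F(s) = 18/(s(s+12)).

f(∞) = lim_{s→0} s·18/(s(s+12)) = lim_{s→0} 18/(s+12) = 18/12 = 3/2

Final answer: 3/2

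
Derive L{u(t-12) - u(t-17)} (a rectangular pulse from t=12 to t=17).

L{u(t-a)} = e^(-as)/s. L{u(t-12) - u(t-17)} = (e^(-12s) - e^(-17s))/s

Final answer: (e^(-12s) - e^(-17s))/s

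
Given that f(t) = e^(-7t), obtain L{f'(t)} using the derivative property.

f(0) = 1, F(s) = 1/(s+7). L{f'(t)} = s·F(s) - f(0) = s/(s+7) - 1 = (s - (s+7))/(s+7) = -7/(s+7)

Final answer: -7/(s+7)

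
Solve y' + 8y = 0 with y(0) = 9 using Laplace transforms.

L{y'} + 8L{y} = 0. sY - 9 + 8Y = 0. Y(s+8) = 9. Y = 9/(s+8)

Final answer: y(t) = 9e^(-8t)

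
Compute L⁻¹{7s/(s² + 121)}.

This is the form c·s/(s² + a²) with a = 11, c = 7. L⁻¹ = 7·cos(11t)

Final answer: 7·cos(11t)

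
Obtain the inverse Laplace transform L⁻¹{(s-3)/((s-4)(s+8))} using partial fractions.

Using partial fractions, f(t) = (e^(4t) + 11e^(-8t))/12

Final answer: (e^(4t) + 11e^(-8t))/12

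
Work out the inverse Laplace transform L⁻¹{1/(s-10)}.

L⁻¹{1/(s-a)} = e^(at), so L⁻¹{1/(s-10)} = e^(10t)

Final answer: e^(10t)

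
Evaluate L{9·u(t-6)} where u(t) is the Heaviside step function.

L{u(t-a)} = e^(-as)/s. Here a=6, so L{u(t-6)} = e^(-6s)/s, and L{9·u(t-6)} = 9·e^(-6s)/s

Final answer: 9·e^(-6s)/s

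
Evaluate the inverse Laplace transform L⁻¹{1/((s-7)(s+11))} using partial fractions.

Decompose: A/(s-7) + B/(s+11). A = 1/18, B = -1/18. f(t) = (e^(7t) - e^(-11t))/18

Final answer: (e^(7t) - e^(-11t))/18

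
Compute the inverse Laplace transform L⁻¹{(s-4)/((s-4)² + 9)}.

Using frequency shift, L⁻¹{(s-4)/((s-4)² + 9)} = e^(4t)·cos(3t)

Final answer: e^(4t)·cos(3t)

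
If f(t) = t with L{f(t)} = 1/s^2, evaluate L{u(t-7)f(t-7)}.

Time shift theorem: L{u(t-a)f(t-a)} = e^(-as)F(s). Here a=7, F(s) = 1/s^2, so L{u(t-7)f(t-7)} = e^(-7s)·1/s^2

Final answer: e^(-7s)·1/s^2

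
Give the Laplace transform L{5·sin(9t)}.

L{sin(ωt)} = ω/(s² + ω²), so L{sin(9t)} = 9/(s² + 81). Then L{5·sin(9t)} = 5·9/(s² + 81) = 45/(s² + 81)

Final answer: 45/(s² + 81)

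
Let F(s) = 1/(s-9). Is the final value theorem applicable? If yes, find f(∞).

sF(s) = s/(s-9) has a pole at s = 9 in the right half-plane. Theorem does NOT apply (unstable system; f(t) = e^(9t) grows without bound).

Final answer: Not applicable (unstable)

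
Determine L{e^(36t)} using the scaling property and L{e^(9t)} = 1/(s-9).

Using L{f(at)} = (1/a)F(s/a) with a=4 and f(t) = e^(9t): L{e^(36t)} = (1/4) · 1/((s/4)-9) = (1/4) · 4/(s-36) = 1/(s-36)

Final answer: 1/(s-36)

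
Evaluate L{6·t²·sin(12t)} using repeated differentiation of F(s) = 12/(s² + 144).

F(s) = 12/(s² + 144). F'(s) = -24s/(s² + 144)². F''(s) = -24(144 - 3s²)/(s² + 144)³ = (72s² - 3456)/(s² + 144)³. So L{t²·sin(12t)} = (-1)² F''(s) = (72s² - 3456)/(s² + 144)³. Then L{6·t²·sin(12t)} = 6·(72s² - 3456)/(s² + 144)³ = (432s² - 20736)/(s² + 144)³

Final answer: (432s² - 20736)/(s² + 144)³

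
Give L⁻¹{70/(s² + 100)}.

This is the form c·a/(s² + a²) with a = 10, c = 7. L⁻¹ = 7·sin(10t)

Final answer: 7·sin(10t)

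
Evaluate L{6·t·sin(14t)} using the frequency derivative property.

L{sin(14t)} = 14/(s² + 196). By L{t·f(t)} = -F'(s): -d/ds[14/(s² + 196)] = -(14)·(-2s)/(s² + 196)² = 28s/(s² + 196)². Then L{6·t·sin(14t)} = 6·28s/(s² + 196)² = 168s/(s² + 196)²

Final answer: 168s/(s² + 196)²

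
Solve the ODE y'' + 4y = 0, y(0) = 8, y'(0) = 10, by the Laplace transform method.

L{y''} + 4L{y} = 0. s²Y - 8s - 10 + 4Y = 0. Y(s² + 4) = 8s + 10. Y = (8s + 10)/(s² + 4). Inverting: y(t) = 8cos(2t) + 5sin(2t)

Final answer: y(t) = 8cos(2t) + 5sin(2t)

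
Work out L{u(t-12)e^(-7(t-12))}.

u(t-a)f(t-a) with f(t)=e^(-7t). L{e^(-7t)} = 1/(s+7). By time shift: e^(-12s)/(s+7)

Final answer: e^(-12s)/(s+7)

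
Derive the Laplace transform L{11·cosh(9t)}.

L{cosh(ωt)} = s/(s² - ω²), so L{cosh(9t)} = s/(s² - 81). Then L{11·cosh(9t)} = 11·s/(s² - 81) = 11s/(s² - 81)

Final answer: 11s/(s² - 81)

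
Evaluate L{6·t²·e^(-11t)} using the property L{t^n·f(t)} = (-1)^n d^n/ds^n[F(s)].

L{e^(-11t)} = 1/(s+11). d/ds[1/(s+11)] = -1/(s+11)². d²/ds²[1/(s+11)] = 2/(s+11)³. So L{t²·e^(-11t)} = (-1)² · 2/(s+11)³ = 2/(s+11)³. Then L{6·t²·e^(-11t)} = 6·2/(s+11)³ = 12/(s+11)³

Final answer: 12/(s+11)³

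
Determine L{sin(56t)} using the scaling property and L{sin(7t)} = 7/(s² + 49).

Using L{f(at)} = (1/a)F(s/a) with a=8: L{sin(56t)} = (1/8) · 7/((s/8)² + 49) = (1/8) · 7·64/(s² + 3136) = 56/(s² + 3136)

Final answer: 56/(s² + 3136)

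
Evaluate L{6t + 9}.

L{6t + 9} = 6·L{t} + 9·L{1} = 6/s² + 9/s

Final answer: 6/s² + 9/s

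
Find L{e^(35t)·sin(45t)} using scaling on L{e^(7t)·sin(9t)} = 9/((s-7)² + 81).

Scaling with a=5: L{e^(35t)·sin(45t)} = (1/5) · 9/((s/5-7)² + 81). Simplifying: 45/((s-35)² + 2025)

Final answer: 45/((s-35)² + 2025)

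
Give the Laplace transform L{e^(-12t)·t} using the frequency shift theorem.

L{e^(at)·t^n} = n!/(s-a)^(n+1), so L{e^(-12t)·t} = 1/(s+12)^2

Final answer: 1/(s+12)^2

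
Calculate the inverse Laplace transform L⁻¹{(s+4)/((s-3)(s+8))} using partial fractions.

Using partial fractions, f(t) = (7e^(3t) + 4e^(-8t))/11

Final answer: (7e^(3t) + 4e^(-8t))/11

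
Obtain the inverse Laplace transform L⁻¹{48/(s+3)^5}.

L⁻¹{n!/(s-a)^(n+1)} = t^n·e^(at) with n=4, a=-3. So L⁻¹{24/(s+3)^5} = t^4·e^(-3t), and L⁻¹{48/(s+3)^5} = (48/24)·t^4·e^(-3t) = 2·t^4·e^(-3t)

Final answer: 2·t^4·e^(-3t)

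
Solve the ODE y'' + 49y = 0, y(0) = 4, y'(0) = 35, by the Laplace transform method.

L{y''} + 49L{y} = 0. s²Y - 4s - 35 + 49Y = 0. Y(s² + 49) = 4s + 35. Y = (4s + 35)/(s² + 49). Inverting: y(t) = 4cos(7t) + 5sin(7t)

Final answer: y(t) = 4cos(7t) + 5sin(7t)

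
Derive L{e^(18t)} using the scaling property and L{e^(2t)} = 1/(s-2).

Using L{f(at)} = (1/a)F(s/a) with a=9 and f(t) = e^(2t): L{e^(18t)} = (1/9) · 1/((s/9)-2) = (1/9) · 9/(s-18) = 1/(s-18)

Final answer: 1/(s-18)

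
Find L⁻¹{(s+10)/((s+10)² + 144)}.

Using frequency shift: L⁻¹{(s-a)/((s-a)² + b²)} = e^(at)cos(bt). Here a=-10, b=12

Final answer: e^(-10t)·cos(12t)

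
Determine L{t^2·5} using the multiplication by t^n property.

L{5} = 5/s. d^1/ds^1[1/s] = -1/s². d^2/ds^2[1/s] = 2/s^3. So L{t^2} = (-1)^{2}·2/s^3 = 2/s^3. Then L{t^2·5} = 5·2/s^3 = 10/s^3

Final answer: 10/s^3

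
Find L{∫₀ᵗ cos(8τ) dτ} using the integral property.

L{∫₀ᵗ f(τ)dτ} = F(s)/s with F(s) = s/(s² + 64), so the result is (s/(s² + 64))/s = 1/(s² + 64)

Final answer: 1/(s² + 64)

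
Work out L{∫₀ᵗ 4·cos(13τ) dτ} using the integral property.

L{∫₀ᵗ f(τ)dτ} = F(s)/s with F(s) = 4s/(s² + 169), so the result is (4s/(s² + 169))/s = 4/(s² + 169)

Final answer: 4/(s² + 169)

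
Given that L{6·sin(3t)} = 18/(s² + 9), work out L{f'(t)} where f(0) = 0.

L{f'(t)} = s·F(s) - f(0) = s·18/(s² + 9) - 0 = 18s/(s² + 9)

Final answer: 18s/(s² + 9)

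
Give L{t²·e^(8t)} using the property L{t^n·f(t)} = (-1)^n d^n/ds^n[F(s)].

L{e^(8t)} = 1/(s-8). d/ds[1/(s-8)] = -1/(s-8)². d²/ds²[1/(s-8)] = 2/(s-8)³. So L{t²·e^(8t)} = (-1)² · 2/(s-8)³ = 2/(s-8)³

Final answer: 2/(s-8)³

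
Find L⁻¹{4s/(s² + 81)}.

This is the form c·s/(s² + a²) with a = 9, c = 4. L⁻¹ = 4·cos(9t)

Final answer: 4·cos(9t)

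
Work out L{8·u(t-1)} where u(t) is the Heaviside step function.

L{u(t-a)} = e^(-as)/s. Here a=1, so L{u(t-1)} = e^(-s)/s, and L{8·u(t-1)} = 8·e^(-s)/s

Final answer: 8·e^(-s)/s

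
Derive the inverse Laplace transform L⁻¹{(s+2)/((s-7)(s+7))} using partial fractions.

Using partial fractions, f(t) = (9e^(7t) + 5e^(-7t))/14

Final answer: (9e^(7t) + 5e^(-7t))/14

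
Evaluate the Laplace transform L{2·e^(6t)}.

L{e^(at)} = 1/(s-a), so L{e^(6t)} = 1/(s-6). Then L{2·e^(6t)} = 2/(s-6)

Final answer: 2/(s-6)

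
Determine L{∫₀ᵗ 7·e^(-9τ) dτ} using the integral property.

L{∫₀ᵗ f(τ)dτ} = F(s)/s with F(s) = 7/(s+9), so L{∫₀ᵗ 7·e^(-9τ) dτ} = 7/(s(s+9))

Final answer: 7/(s(s+9))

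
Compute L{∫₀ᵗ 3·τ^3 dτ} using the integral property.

L{∫₀ᵗ f(τ)dτ} = F(s)/s with f(t) = 3t^3. F(s) = 18/s^4, so L{∫₀ᵗ 3·τ^3 dτ} = (18/s^4)/s = 18/s^5. (Check: ∫₀ᵗ 3·τ^3 dτ = 3t^4/4.)

Final answer: 18/s^5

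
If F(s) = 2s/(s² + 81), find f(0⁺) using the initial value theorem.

f(0⁺) = lim_{s→∞} s·2s/(s² + 81) = lim_{s→∞} 2s²/(s² + 81) = 2

Final answer: 2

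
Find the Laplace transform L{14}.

L{14} = 14 · L{1} = 14/s

Final answer: 14/s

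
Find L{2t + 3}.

L{2t + 3} = 2·L{t} + 3·L{1} = 2/s² + 3/s

Final answer: 2/s² + 3/s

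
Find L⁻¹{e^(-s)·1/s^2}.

L⁻¹{1/s^2} = t. By the time shift theorem, L⁻¹{e^(-as)F(s)} = u(t-a)f(t-a) with a=1, so L⁻¹{e^(-s)·1/s^2} = u(t-1)·(t-1)

Final answer: u(t-1)·(t-1)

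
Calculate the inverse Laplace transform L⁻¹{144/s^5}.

L⁻¹{n!/s^(n+1)} = t^n with n=4. So L⁻¹{24/s^5} = t^4, and L⁻¹{144/s^5} = (144/24)·t^4 = 6·t^4

Final answer: 6·t^4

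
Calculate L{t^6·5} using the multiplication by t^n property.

L{5} = 5/s. d^1/ds^1[1/s] = -1/s². d^2/ds^2[1/s] = 2/s^3. d^3/ds^3[1/s] = -6/s^4. d^4/ds^4[1/s] = 24/s^5. d^5/ds^5[1/s] = -120/s^6. d^6/ds^6[1/s] = 720/s^7. So L{t^6} = (-1)^{6}·720/s^7 = 720/s^7. Then L{t^6·5} = 5·720/s^7 = 3600/s^7

Final answer: 3600/s^7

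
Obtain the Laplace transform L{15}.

L{15} = 15 · L{1} = 15/s

Final answer: 15/s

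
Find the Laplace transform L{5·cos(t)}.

L{cos(ωt)} = s/(s² + ω²), so L{cos(t)} = s/(s² + 1). Then L{5·cos(t)} = 5·s/(s² + 1) = 5s/(s² + 1)

Final answer: 5s/(s² + 1)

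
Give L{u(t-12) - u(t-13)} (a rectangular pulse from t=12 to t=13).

L{u(t-a)} = e^(-as)/s. L{u(t-12) - u(t-13)} = (e^(-12s) - e^(-13s))/s

Final answer: (e^(-12s) - e^(-13s))/s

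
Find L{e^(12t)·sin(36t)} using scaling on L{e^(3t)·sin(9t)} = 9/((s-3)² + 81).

Scaling with a=4: L{e^(12t)·sin(36t)} = (1/4) · 9/((s/4-3)² + 81). Simplifying: 36/((s-12)² + 1296)

Final answer: 36/((s-12)² + 1296)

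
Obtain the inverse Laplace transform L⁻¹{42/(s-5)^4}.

L⁻¹{n!/(s-a)^(n+1)} = t^n·e^(at) with n=3, a=5. So L⁻¹{6/(s-5)^4} = t^3·e^(5t), and L⁻¹{42/(s-5)^4} = (42/6)·t^3·e^(5t) = 7·t^3·e^(5t)

Final answer: 7·t^3·e^(5t)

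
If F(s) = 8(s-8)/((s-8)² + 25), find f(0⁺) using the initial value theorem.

f(0⁺) = lim_{s→∞} sF(s) = lim_{s→∞} 8s(s-8)/((s-8)² + 25) = 8

Final answer: 8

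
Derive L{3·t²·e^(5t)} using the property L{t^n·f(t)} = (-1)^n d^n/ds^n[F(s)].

L{e^(5t)} = 1/(s-5). d/ds[1/(s-5)] = -1/(s-5)². d²/ds²[1/(s-5)] = 2/(s-5)³. So L{t²·e^(5t)} = (-1)² · 2/(s-5)³ = 2/(s-5)³. Then L{3·t²·e^(5t)} = 3·2/(s-5)³ = 6/(s-5)³

Final answer: 6/(s-5)³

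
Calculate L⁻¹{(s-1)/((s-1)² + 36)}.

Using frequency shift: L⁻¹{(s-a)/((s-a)² + b²)} = e^(at)cos(bt). Here a=1, b=6

Final answer: e^t·cos(6t)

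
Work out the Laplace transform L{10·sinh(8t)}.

L{sinh(ωt)} = ω/(s² - ω²), so L{sinh(8t)} = 8/(s² - 64). Then L{10·sinh(8t)} = 10·8/(s² - 64) = 80/(s² - 64)

Final answer: 80/(s² - 64)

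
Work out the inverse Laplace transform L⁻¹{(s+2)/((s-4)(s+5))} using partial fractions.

Using partial fractions, f(t) = (6e^(4t) + 3e^(-5t))/9

Final answer: (6e^(4t) + 3e^(-5t))/9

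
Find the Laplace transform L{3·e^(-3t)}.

L{e^(at)} = 1/(s-a), so L{e^(-3t)} = 1/(s+3). Then L{3·e^(-3t)} = 3/(s+3)

Final answer: 3/(s+3)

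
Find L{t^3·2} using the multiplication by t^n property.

L{2} = 2/s. d^1/ds^1[1/s] = -1/s². d^2/ds^2[1/s] = 2/s^3. d^3/ds^3[1/s] = -6/s^4. So L{t^3} = (-1)^{3}·-6/s^4 = 6/s^4. Then L{t^3·2} = 2·6/s^4 = 12/s^4

Final answer: 12/s^4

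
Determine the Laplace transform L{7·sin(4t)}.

L{sin(ωt)} = ω/(s² + ω²), so L{sin(4t)} = 4/(s² + 16). Then L{7·sin(4t)} = 7·4/(s² + 16) = 28/(s² + 16)

Final answer: 28/(s² + 16)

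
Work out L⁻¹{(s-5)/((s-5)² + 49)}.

Using frequency shift: L⁻¹{(s-a)/((s-a)² + b²)} = e^(at)cos(bt). Here a=5, b=7

Final answer: e^(5t)·cos(7t)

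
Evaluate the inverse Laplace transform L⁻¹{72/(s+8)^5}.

L⁻¹{n!/(s-a)^(n+1)} = t^n·e^(at) with n=4, a=-8. So L⁻¹{24/(s+8)^5} = t^4·e^(-8t), and L⁻¹{72/(s+8)^5} = (72/24)·t^4·e^(-8t) = 3·t^4·e^(-8t)

Final answer: 3·t^4·e^(-8t)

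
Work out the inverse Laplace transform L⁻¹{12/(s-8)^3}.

L⁻¹{n!/(s-a)^(n+1)} = t^n·e^(at) with n=2, a=8. So L⁻¹{2/(s-8)^3} = t^2·e^(8t), and L⁻¹{12/(s-8)^3} = (12/2)·t^2·e^(8t) = 6·t^2·e^(8t)

Final answer: 6·t^2·e^(8t)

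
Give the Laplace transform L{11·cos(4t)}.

L{cos(ωt)} = s/(s² + ω²), so L{cos(4t)} = s/(s² + 16). Then L{11·cos(4t)} = 11·s/(s² + 16) = 11s/(s² + 16)

Final answer: 11s/(s² + 16)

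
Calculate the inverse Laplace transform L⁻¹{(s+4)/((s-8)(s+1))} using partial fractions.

Using partial fractions, f(t) = (12e^(8t) - 3e^(-t))/9

Final answer: (12e^(8t) - 3e^(-t))/9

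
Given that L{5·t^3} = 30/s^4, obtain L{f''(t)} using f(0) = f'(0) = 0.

L{f''(t)} = s²F(s) - sf(0) - f'(0) = s²·30/s^4 - 0 - 0 = 30/s^2

Final answer: 30/s^2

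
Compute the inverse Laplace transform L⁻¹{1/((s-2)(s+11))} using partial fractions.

Decompose: A/(s-2) + B/(s+11). A = 1/13, B = -1/13. f(t) = (e^(2t) - e^(-11t))/13

Final answer: (e^(2t) - e^(-11t))/13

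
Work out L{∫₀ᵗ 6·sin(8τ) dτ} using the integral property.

L{∫₀ᵗ f(τ)dτ} = F(s)/s with F(s) = 48/(s² + 64), so the result is (48/(s² + 64))/s = 48/(s(s² + 64))

Final answer: 48/(s(s² + 64))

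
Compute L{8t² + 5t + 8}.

L{8t² + 5t + 8} = 8·2/s³ + 5/s² + 8/s = 16/s³ + 5/s² + 8/s

Final answer: 16/s³ + 5/s² + 8/s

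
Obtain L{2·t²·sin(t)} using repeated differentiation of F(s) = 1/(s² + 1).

F(s) = 1/(s² + 1). F'(s) = -2s/(s² + 1)². F''(s) = -2(1 - 3s²)/(s² + 1)³ = (6s² - 2)/(s² + 1)³. So L{t²·sin(t)} = (-1)² F''(s) = (6s² - 2)/(s² + 1)³. Then L{2·t²·sin(t)} = 2·(6s² - 2)/(s² + 1)³ = (12s² - 4)/(s² + 1)³

Final answer: (12s² - 4)/(s² + 1)³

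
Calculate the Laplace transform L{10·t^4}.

L{t^n} = n!/s^(n+1), so L{t^4} = 24/s^5. Then L{10·t^4} = 10·24/s^5 = 240/s^5

Final answer: 240/s^5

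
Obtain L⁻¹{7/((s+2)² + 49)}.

Form: b/((s-a)² + b²) → e^(at)sin(bt). With a=-2, b=7

Final answer: e^(-2t)·sin(7t)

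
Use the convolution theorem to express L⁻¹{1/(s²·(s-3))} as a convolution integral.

1/(s²·(s-3)) = (1/s^2)·(1/(s-3)) = L{t}·L{e^(3t)}. So f(t) = t*e^(3t) = ∫₀ᵗ τ·e^(3(t-τ)) dτ

Final answer: ∫₀ᵗ τ·e^(3(t-τ)) dτ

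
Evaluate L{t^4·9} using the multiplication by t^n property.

L{9} = 9/s. d^1/ds^1[1/s] = -1/s². d^2/ds^2[1/s] = 2/s^3. d^3/ds^3[1/s] = -6/s^4. d^4/ds^4[1/s] = 24/s^5. So L{t^4} = (-1)^{4}·24/s^5 = 24/s^5. Then L{t^4·9} = 9·24/s^5 = 216/s^5

Final answer: 216/s^5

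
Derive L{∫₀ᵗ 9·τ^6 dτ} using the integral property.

L{∫₀ᵗ f(τ)dτ} = F(s)/s with f(t) = 9t^6. F(s) = 6480/s^7, so L{∫₀ᵗ 9·τ^6 dτ} = (6480/s^7)/s = 6480/s^8. (Check: ∫₀ᵗ 9·τ^6 dτ = 9t^7/7.)

Final answer: 6480/s^8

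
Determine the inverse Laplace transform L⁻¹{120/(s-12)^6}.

L⁻¹{n!/(s-a)^(n+1)} = t^n·e^(at), so L⁻¹{120/(s-12)^6} = t^5·e^(12t)

Final answer: t^5·e^(12t)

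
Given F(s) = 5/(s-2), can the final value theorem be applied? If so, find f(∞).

sF(s) = 5s/(s-2) has a pole at s = 2 in the right half-plane. Theorem does NOT apply (unstable system; f(t) = 5·e^(2t) grows without bound).

Final answer: Not applicable (unstable)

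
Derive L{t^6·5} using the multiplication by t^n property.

L{5} = 5/s. d^1/ds^1[1/s] = -1/s². d^2/ds^2[1/s] = 2/s^3. d^3/ds^3[1/s] = -6/s^4. d^4/ds^4[1/s] = 24/s^5. d^5/ds^5[1/s] = -120/s^6. d^6/ds^6[1/s] = 720/s^7. So L{t^6} = (-1)^{6}·720/s^7 = 720/s^7. Then L{t^6·5} = 5·720/s^7 = 3600/s^7

Final answer: 3600/s^7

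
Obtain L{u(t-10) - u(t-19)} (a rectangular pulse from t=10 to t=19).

L{u(t-a)} = e^(-as)/s. L{u(t-10) - u(t-19)} = (e^(-10s) - e^(-19s))/s

Final answer: (e^(-10s) - e^(-19s))/s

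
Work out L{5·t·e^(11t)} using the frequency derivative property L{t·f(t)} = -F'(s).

L{e^(11t)} = 1/(s-11). By frequency derivative: L{t·e^(11t)} = -d/ds[1/(s-11)] = -(-1)/(s-11)² = 1/(s-11)². Then L{5·t·e^(11t)} = 5·1/(s-11)² = 5/(s-11)²

Final answer: 5/(s-11)²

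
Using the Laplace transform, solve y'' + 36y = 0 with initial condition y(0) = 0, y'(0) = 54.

L{y''} + 36L{y} = 0. s²Y - 0 - 54 + 36Y = 0. Y(s² + 36) = 54. Y = (54)/(s² + 36). Inverting: y(t) = 9sin(6t)

Final answer: y(t) = 9sin(6t)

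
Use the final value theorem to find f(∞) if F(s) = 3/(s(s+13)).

f(∞) = lim_{s→0} s·3/(s(s+13)) = lim_{s→0} 3/(s+13) = 3/13 = 3/13

Final answer: 3/13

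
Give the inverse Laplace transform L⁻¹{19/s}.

L⁻¹{c/s} = c, so L⁻¹{19/s} = 19

Final answer: 19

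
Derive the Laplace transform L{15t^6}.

L{15t^6} = 15 · L{t^6} = 15 · 720/s^7 = 10800/s^7

Final answer: 10800/s^7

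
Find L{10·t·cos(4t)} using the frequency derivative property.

L{cos(4t)} = s/(s² + 16). Derivative: d/ds[s/(s² + 16)] = [(s² + 16) - s·2s]/(s² + 16)² = (16 - s²)/(s² + 16)². So L{t·cos(4t)} = -F'(s) = (s² - 16)/(s² + 16)². Then L{10·t·cos(4t)} = 10·(s² - 16)/(s² + 16)²

Final answer: 10·(s² - 16)/(s² + 16)²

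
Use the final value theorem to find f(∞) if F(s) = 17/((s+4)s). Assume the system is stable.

f(∞) = lim_{s→0} sF(s) = lim_{s→0} 17/(s+4) = 17/4

Final answer: 17/4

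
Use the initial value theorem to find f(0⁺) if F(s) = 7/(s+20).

f(0⁺) = lim_{s→∞} s·7/(s+20) = lim_{s→∞} 7s/(s+20) = 7

Final answer: 7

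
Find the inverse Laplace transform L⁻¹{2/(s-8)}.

L⁻¹{1/(s-a)} = e^(at), so L⁻¹{1/(s-8)} = e^(8t), and L⁻¹{2/(s-8)} = 2·e^(8t)

Final answer: 2·e^(8t)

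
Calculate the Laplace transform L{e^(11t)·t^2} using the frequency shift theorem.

L{e^(at)·t^n} = n!/(s-a)^(n+1), so L{e^(11t)·t^2} = 2/(s-11)^3

Final answer: 2/(s-11)^3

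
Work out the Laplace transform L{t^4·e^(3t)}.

L{t^n·e^(at)} = n!/(s-a)^(n+1), so L{t^4·e^(3t)} = 24/(s-3)^5

Final answer: 24/(s-3)^5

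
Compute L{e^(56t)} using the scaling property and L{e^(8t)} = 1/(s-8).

Using L{f(at)} = (1/a)F(s/a) with a=7 and f(t) = e^(8t): L{e^(56t)} = (1/7) · 1/((s/7)-8) = (1/7) · 7/(s-56) = 1/(s-56)

Final answer: 1/(s-56)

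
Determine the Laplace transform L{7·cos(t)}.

L{cos(ωt)} = s/(s² + ω²), so L{cos(t)} = s/(s² + 1). Then L{7·cos(t)} = 7·s/(s² + 1) = 7s/(s² + 1)

Final answer: 7s/(s² + 1)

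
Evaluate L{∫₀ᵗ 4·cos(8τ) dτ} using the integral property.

L{∫₀ᵗ f(τ)dτ} = F(s)/s with F(s) = 4s/(s² + 64), so the result is (4s/(s² + 64))/s = 4/(s² + 64)

Final answer: 4/(s² + 64)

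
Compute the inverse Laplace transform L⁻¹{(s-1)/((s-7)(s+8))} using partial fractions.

Using partial fractions, f(t) = (6e^(7t) + 9e^(-8t))/15

Final answer: (6e^(7t) + 9e^(-8t))/15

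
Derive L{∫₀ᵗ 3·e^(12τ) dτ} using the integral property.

L{∫₀ᵗ f(τ)dτ} = F(s)/s with F(s) = 3/(s-12), so L{∫₀ᵗ 3·e^(12τ) dτ} = 3/(s(s-12))

Final answer: 3/(s(s-12))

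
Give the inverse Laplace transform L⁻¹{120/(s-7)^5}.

L⁻¹{n!/(s-a)^(n+1)} = t^n·e^(at) with n=4, a=7. So L⁻¹{24/(s-7)^5} = t^4·e^(7t), and L⁻¹{120/(s-7)^5} = (120/24)·t^4·e^(7t) = 5·t^4·e^(7t)

Final answer: 5·t^4·e^(7t)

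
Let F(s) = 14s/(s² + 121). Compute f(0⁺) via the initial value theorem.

f(0⁺) = lim_{s→∞} s·14s/(s² + 121) = lim_{s→∞} 14s²/(s² + 121) = 14

Final answer: 14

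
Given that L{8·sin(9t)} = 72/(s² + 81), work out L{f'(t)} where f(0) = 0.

L{f'(t)} = s·F(s) - f(0) = s·72/(s² + 81) - 0 = 72s/(s² + 81)

Final answer: 72s/(s² + 81)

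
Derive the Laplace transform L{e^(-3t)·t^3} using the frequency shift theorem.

L{e^(at)·t^n} = n!/(s-a)^(n+1), so L{e^(-3t)·t^3} = 6/(s+3)^4

Final answer: 6/(s+3)^4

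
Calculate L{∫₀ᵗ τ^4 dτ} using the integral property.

L{∫₀ᵗ f(τ)dτ} = F(s)/s with f(t) = t^4. F(s) = 24/s^5, so L{∫₀ᵗ τ^4 dτ} = (24/s^5)/s = 24/s^6. (Check: ∫₀ᵗ τ^4 dτ = t^5/5.)

Final answer: 24/s^6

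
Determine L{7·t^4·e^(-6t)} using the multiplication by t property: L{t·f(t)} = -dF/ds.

Using L{t^n·e^(at)} = n!/(s-a)^(n+1), L{t^4·e^(-6t)} = 24/(s+6)^5, so L{7·t^4·e^(-6t)} = 7·24/(s+6)^5 = 168/(s+6)^5

Final answer: 168/(s+6)^5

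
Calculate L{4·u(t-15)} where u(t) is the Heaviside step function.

L{u(t-a)} = e^(-as)/s. Here a=15, so L{u(t-15)} = e^(-15s)/s, and L{4·u(t-15)} = 4·e^(-15s)/s

Final answer: 4·e^(-15s)/s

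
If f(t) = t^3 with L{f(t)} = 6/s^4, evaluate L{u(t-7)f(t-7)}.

Time shift theorem: L{u(t-a)f(t-a)} = e^(-as)F(s). Here a=7, F(s) = 6/s^4, so L{u(t-7)f(t-7)} = e^(-7s)·6/s^4

Final answer: e^(-7s)·6/s^4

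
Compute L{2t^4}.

L{t^n} = n!/s^(n+1). So L{2t^4} = 2·4!/s^5 = 48/s^5

Final answer: 48/s^5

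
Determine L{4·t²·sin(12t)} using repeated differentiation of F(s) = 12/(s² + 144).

F(s) = 12/(s² + 144). F'(s) = -24s/(s² + 144)². F''(s) = -24(144 - 3s²)/(s² + 144)³ = (72s² - 3456)/(s² + 144)³. So L{t²·sin(12t)} = (-1)² F''(s) = (72s² - 3456)/(s² + 144)³. Then L{4·t²·sin(12t)} = 4·(72s² - 3456)/(s² + 144)³ = (288s² - 13824)/(s² + 144)³

Final answer: (288s² - 13824)/(s² + 144)³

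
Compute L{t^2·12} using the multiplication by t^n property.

L{12} = 12/s. d^1/ds^1[1/s] = -1/s². d^2/ds^2[1/s] = 2/s^3. So L{t^2} = (-1)^{2}·2/s^3 = 2/s^3. Then L{t^2·12} = 12·2/s^3 = 24/s^3

Final answer: 24/s^3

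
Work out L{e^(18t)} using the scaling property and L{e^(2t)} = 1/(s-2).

Using L{f(at)} = (1/a)F(s/a) with a=9 and f(t) = e^(2t): L{e^(18t)} = (1/9) · 1/((s/9)-2) = (1/9) · 9/(s-18) = 1/(s-18)

Final answer: 1/(s-18)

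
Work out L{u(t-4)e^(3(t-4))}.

u(t-a)f(t-a) with f(t)=e^(3t). L{e^(3t)} = 1/(s-3). By time shift: e^(-4s)/(s-3)

Final answer: e^(-4s)/(s-3)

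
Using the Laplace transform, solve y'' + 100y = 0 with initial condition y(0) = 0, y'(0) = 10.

L{y''} + 100L{y} = 0. s²Y - 0 - 10 + 100Y = 0. Y(s² + 100) = 10. Y = (10)/(s² + 100). Inverting: y(t) = sin(10t)

Final answer: y(t) = sin(10t)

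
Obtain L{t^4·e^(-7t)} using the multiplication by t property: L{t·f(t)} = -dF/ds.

Using L{t^n·e^(at)} = n!/(s-a)^(n+1), L{t^4·e^(-7t)} = 24/(s+7)^5

Final answer: 24/(s+7)^5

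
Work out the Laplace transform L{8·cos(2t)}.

L{cos(ωt)} = s/(s² + ω²), so L{cos(2t)} = s/(s² + 4). Then L{8·cos(2t)} = 8·s/(s² + 4) = 8s/(s² + 4)

Final answer: 8s/(s² + 4)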